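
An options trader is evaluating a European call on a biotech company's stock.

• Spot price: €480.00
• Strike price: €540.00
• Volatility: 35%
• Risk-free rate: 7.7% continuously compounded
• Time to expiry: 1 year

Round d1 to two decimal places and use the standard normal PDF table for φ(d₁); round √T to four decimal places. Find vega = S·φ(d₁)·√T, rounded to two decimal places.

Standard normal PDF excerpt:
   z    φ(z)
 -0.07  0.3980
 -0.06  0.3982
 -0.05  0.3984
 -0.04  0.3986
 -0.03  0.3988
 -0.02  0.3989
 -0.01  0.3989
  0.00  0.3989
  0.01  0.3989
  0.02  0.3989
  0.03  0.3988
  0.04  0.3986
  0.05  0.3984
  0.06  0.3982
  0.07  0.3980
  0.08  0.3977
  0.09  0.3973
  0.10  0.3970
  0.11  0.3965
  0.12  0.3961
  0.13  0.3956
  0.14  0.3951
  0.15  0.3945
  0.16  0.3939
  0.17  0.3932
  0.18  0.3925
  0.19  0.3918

σ√T = 0.35 × 1.0000 = 0.3500
d₁ = [ln(480/540) + (0.077 + 0.35²/2)·1] / 0.3500 = [-0.1178 + 0.1382] / 0.3500 = 0.0585 ≈ 0.06
√T = √1 = 1.0000
φ(d₁) = φ(0.06) = 0.3982
vega = S·φ(d₁)·√T = 480·0.3982·1.0000 = 191.1360

191.14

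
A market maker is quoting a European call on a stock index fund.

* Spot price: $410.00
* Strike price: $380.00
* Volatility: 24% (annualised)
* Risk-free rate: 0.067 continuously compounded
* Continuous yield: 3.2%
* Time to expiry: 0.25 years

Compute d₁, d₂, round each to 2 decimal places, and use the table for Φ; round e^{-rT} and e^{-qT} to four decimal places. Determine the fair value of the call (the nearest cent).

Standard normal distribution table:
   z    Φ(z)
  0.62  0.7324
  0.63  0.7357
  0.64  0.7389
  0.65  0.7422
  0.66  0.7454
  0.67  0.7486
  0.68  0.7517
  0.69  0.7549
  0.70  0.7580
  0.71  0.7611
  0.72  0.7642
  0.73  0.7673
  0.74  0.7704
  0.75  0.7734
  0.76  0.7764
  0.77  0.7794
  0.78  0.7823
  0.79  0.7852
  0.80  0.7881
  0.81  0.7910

σ√T = 0.24 × 0.5000 = 0.1200
d₁ = [ln(410/380) + (0.067 − 0.032 + 0.24²/2)·0.25] / 0.1200 = [0.0760 + 0.0159] / 0.1200 = 0.7661 → 0.77
d₂ = d₁ − σ√T = 0.7661 − 0.1200 = 0.6461 → 0.65
exp(−qT) = exp(−0.032·0.25) = 0.9920;  exp(−rT) = exp(−0.067·0.25) = 0.9834
C = 410·0.9920·N(0.77) − 380·0.9834·N(0.65) = 410·0.9920·0.7794 − 380·0.9834·0.7422 = 316.9976 − 277.3542 = 39.6434

$39.64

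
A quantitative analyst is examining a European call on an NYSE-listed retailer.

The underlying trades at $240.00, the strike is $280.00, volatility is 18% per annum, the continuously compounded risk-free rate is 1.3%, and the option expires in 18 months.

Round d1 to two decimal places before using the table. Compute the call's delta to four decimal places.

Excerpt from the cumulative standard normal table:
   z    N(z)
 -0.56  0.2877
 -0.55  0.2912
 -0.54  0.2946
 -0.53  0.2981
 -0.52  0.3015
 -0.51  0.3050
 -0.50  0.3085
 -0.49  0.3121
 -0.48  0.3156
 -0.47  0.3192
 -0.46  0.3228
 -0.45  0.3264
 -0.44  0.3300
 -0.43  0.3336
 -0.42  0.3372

σ√T = 0.18·√1.5 = 0.2205
d₁ = [ln(240/280) + (0.013 + 0.18²/2)·1.5] / 0.2205 = [-0.1542 + 0.0438] / 0.2205 = -0.5006 ≈ -0.50
N(d₁) = N(-0.50) = 0.3085
Δ_call = N(d₁) = 0.3085

0.3085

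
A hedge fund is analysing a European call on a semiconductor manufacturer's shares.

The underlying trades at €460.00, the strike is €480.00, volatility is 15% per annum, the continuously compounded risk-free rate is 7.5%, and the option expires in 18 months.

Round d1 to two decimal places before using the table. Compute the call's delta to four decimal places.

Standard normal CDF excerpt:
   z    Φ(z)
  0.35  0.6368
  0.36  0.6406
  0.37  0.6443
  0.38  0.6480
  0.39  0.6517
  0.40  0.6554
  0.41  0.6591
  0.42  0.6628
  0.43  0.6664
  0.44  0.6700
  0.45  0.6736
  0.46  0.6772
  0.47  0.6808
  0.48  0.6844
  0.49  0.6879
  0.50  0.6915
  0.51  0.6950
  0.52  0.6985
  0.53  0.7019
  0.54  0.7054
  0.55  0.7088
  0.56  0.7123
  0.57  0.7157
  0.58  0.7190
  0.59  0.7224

0.6808

σ√T = 0.15·√1.5 = 0.1837
ln(S/K) + (r + σ²/2)T = ln(460/480) + (0.075 + 0.15²/2)·1.5 = -0.0426 + 0.1294 = 0.0868
d₁ = 0.0868 / 0.1837 = 0.4726 → 0.47
N(d₁) = N(0.47) = 0.6808
Δ_call = N(d₁) = 0.6808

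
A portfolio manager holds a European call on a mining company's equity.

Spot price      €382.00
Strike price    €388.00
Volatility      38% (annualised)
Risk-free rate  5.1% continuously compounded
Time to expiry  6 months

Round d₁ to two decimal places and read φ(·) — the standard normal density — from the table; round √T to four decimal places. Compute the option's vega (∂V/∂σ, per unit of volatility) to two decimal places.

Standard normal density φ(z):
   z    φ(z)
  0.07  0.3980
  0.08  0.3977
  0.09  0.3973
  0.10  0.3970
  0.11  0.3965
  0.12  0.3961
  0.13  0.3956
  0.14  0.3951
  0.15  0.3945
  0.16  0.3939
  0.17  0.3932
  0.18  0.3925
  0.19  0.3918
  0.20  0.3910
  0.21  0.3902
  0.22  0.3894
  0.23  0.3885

106.21

σ√T = 0.38·√0.5 = 0.2687
d₁ = [ln(382/388) + (0.051 + 0.38²/2)·0.5] / 0.2687 = [-0.0156 + 0.0616] / 0.2687 = 0.1713 → 0.17
√T = √0.5 = 0.7071
φ(d₁) = φ(0.17) = 0.3932
vega = S·φ(d₁)·√T = 382·0.3932·0.7071 = 106.2081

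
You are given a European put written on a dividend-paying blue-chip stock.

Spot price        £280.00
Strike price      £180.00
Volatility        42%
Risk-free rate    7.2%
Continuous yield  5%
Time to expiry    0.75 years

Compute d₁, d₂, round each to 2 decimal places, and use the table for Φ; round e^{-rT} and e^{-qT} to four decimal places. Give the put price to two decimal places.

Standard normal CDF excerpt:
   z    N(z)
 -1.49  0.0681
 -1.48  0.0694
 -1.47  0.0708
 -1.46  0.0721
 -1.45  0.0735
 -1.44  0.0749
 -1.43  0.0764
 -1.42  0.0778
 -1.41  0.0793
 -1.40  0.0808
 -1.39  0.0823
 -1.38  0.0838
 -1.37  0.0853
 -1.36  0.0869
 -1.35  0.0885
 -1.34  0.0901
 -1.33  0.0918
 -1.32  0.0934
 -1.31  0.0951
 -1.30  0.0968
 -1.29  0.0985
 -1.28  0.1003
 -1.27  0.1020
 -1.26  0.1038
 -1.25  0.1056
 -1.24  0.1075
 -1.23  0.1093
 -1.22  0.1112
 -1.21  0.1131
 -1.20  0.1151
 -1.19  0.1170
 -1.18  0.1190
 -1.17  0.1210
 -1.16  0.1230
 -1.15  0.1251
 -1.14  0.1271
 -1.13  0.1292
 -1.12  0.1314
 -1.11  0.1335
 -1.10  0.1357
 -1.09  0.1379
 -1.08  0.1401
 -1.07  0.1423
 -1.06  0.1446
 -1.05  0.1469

T = 0.75;  σ√T = 0.3637
d₁ = [ln(280/180) + (0.072 − 0.05 + 0.42²/2)·0.75] / 0.3637 = [0.4418 + 0.0826] / 0.3637 = 1.4420 ≈ 1.44
d₂ = d₁ − σ√T = 1.4420 − 0.3637 = 1.0782 ≈ 1.08
e^(−qT) = e^(−0.05·0.75) = 0.9632;  e^(−rT) = e^(−0.072·0.75) = 0.9474
N(−d₂) = N(-1.08) = 0.1401;  N(−d₁) = N(-1.44) = 0.0749
P = 180·0.9474·0.1401 − 280·0.9632·0.0749 = 23.8915 − 20.2002 = 3.6913

£3.69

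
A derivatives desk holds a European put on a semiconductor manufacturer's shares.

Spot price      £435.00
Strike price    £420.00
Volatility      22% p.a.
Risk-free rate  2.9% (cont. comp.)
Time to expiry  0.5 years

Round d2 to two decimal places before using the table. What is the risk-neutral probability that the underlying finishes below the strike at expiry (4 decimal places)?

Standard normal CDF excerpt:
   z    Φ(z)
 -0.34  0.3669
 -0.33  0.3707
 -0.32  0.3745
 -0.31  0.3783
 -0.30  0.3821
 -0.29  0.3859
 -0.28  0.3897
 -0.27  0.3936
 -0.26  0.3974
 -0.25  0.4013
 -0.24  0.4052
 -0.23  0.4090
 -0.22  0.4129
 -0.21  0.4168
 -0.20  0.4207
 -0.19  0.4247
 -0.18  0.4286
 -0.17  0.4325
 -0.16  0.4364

σ√T = 0.22·√0.5 = 0.1556
ln(S/K) + (r + σ²/2)T = ln(435/420) + (0.029 + 0.22²/2)·0.5 = 0.0351 + 0.0266 = 0.0617
d₁ = 0.0617 / 0.1556 = 0.3966 ⇒ 0.40
d₂ = d₁ − σ√T = 0.3966 − 0.1556 = 0.2410 ⇒ 0.24
Risk-neutral Pr[S_T < K] = N(−d₂) = N(-0.24) = 0.4052

0.4052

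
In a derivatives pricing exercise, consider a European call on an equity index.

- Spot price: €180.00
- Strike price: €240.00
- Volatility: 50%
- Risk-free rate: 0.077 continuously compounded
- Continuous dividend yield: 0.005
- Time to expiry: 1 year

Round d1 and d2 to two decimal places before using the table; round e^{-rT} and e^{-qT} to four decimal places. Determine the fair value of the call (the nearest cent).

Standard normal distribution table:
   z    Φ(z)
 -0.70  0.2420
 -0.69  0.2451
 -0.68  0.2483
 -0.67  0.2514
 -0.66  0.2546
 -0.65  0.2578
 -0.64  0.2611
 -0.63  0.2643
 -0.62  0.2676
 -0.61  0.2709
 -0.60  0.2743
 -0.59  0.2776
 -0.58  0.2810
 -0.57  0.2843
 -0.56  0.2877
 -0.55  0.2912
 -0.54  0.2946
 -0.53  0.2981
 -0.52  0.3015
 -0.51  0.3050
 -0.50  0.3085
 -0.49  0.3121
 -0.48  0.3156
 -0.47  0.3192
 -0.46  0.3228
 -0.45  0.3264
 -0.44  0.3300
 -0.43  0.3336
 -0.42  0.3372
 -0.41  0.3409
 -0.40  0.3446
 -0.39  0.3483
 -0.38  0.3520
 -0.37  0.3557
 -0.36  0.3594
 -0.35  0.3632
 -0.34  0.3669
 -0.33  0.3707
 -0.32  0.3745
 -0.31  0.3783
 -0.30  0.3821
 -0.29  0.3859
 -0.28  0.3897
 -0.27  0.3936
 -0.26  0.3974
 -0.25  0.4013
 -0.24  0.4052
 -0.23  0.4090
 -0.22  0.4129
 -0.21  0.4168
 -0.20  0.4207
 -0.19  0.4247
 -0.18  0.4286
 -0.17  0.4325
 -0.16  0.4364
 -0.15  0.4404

€21.59

T = 1;  σ√T = 0.5000
ln(S/K) + (r − q + σ²/2)T = ln(180/240) + (0.077 − 0.005 + 0.5²/2)·1 = -0.2877 + 0.1970 = -0.0907
d₁ = -0.0907 / 0.5000 = -0.1814 ⇒ -0.18
d₂ = d₁ − σ√T = -0.1814 − 0.5000 = -0.6814 ⇒ -0.68
exp(−qT) = exp(−0.005·1) = 0.9950;  exp(−rT) = exp(−0.077·1) = 0.9259
N(d₁) = N(-0.18) = 0.4286;  N(d₂) = N(-0.68) = 0.2483
C = 180·0.9950·0.4286 − 240·0.9259·0.2483 = 76.7623 − 55.1762 = 21.5860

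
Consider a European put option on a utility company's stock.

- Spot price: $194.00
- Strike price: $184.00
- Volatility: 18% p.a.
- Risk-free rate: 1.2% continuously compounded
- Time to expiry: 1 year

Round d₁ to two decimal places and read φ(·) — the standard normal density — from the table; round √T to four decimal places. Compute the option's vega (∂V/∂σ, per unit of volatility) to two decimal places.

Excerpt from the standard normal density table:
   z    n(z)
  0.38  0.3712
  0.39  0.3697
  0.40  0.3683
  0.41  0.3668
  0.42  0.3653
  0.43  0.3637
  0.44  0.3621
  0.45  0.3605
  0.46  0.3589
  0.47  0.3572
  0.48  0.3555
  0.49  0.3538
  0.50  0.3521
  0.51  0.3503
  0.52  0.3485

69.94

T = 1;  σ√T = 0.1800
d₁ = [ln(194/184) + (0.012 + 0.18²/2)·1] / 0.1800 = [0.0529 + 0.0282] / 0.1800 = 0.4507 → 0.45
√T = √1 = 1.0000
φ(d₁) = φ(0.45) = 0.3605
vega = S·φ(d₁)·√T = 194·0.3605·1.0000 = 69.9370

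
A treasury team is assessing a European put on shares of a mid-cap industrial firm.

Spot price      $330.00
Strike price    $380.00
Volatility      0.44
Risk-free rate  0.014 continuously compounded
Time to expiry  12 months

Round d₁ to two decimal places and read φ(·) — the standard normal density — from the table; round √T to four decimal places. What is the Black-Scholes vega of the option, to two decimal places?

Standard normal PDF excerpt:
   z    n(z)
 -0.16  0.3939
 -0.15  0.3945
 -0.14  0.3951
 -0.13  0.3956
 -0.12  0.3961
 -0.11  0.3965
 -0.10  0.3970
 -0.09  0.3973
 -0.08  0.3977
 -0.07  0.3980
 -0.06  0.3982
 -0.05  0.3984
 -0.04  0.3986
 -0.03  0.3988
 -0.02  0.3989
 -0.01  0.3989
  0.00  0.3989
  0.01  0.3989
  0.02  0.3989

T = 1;  σ√T = 0.4400
d₁ = [ln(330/380) + (0.014 + 0.44²/2)·1] / 0.4400 = [-0.1411 + 0.1108] / 0.4400 = -0.0688 ⇒ -0.07
√T = √1 = 1.0000
φ(d₁) = φ(-0.07) = 0.3980
vega = S·φ(d₁)·√T = 330·0.3980·1.0000 = 131.3400

131.34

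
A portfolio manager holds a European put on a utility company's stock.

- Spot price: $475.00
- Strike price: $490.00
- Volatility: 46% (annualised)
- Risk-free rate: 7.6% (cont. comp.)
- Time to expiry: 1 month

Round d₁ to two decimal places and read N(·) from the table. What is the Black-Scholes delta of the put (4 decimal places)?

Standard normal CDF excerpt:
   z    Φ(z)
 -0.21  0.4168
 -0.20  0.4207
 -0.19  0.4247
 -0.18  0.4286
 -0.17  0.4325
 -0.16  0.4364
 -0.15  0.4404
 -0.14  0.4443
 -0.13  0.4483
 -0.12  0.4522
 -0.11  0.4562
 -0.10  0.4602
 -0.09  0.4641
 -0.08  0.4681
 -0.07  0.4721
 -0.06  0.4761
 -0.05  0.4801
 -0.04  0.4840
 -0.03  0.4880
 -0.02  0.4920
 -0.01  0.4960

T = 0.08333;  σ√T = 0.1328
d₁ = [ln(475/490) + (0.076 + 0.46²/2)·0.08333] / 0.1328 = [-0.0311 + 0.0152] / 0.1328 = -0.1200 which rounds to -0.12
N(d₁) = N(-0.12) = 0.4522
Δ_put = N(d₁) − 1 = 0.4522 − 1 = -0.5478

-0.5478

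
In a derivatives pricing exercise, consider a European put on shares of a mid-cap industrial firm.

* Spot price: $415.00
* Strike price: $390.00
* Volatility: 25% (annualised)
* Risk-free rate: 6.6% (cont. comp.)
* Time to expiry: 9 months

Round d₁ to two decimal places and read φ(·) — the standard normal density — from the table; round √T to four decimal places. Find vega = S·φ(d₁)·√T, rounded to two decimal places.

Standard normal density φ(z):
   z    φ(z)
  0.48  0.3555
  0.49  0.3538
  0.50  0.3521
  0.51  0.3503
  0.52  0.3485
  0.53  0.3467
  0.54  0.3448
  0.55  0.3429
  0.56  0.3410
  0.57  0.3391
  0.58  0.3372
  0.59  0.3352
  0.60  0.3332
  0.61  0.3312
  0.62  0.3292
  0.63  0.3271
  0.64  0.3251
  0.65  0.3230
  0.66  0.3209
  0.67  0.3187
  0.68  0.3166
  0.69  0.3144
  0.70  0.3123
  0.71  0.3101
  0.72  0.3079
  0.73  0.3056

T = 0.75;  σ√T = 0.2165
ln(S/K) + (r + σ²/2)T = ln(415/390) + (0.066 + 0.25²/2)·0.75 = 0.0621 + 0.0729 = 0.1351
d₁ = 0.1351 / 0.2165 = 0.6239 which rounds to 0.62
√T = √0.75 = 0.8660
φ(d₁) = φ(0.62) = 0.3292
vega = S·φ(d₁)·√T = 415·0.3292·0.8660 = 118.3112

118.31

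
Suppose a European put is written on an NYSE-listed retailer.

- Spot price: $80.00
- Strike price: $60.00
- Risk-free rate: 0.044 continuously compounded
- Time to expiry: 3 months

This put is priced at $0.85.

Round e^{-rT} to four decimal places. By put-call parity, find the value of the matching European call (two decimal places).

e^(−rT) = e^(−0.044·0.25) = 0.9891
Put-call parity: C − P = S − K·e^(−rT) = 80 − 60·0.9891 = 80 − 59.3460 = 20.6540
C = P + (C − P) = 0.85 + (20.6540) = 21.5040

$21.50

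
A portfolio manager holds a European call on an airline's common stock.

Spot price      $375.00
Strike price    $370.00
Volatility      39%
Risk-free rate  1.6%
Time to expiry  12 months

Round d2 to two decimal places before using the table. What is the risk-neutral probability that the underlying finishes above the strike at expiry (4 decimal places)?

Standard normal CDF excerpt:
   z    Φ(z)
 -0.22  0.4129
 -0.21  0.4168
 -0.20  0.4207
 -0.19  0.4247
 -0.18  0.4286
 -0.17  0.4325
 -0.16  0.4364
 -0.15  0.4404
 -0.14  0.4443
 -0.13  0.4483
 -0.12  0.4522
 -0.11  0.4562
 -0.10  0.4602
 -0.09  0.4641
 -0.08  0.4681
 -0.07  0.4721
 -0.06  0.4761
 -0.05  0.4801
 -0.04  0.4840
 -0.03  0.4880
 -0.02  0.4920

T = 1;  σ√T = 0.3900
d₁ = [ln(375/370) + (0.016 + 0.39²/2)·1] / 0.3900 = [0.0134 + 0.0921] / 0.3900 = 0.2704 → 0.27
d₂ = d₁ − σ√T = 0.2704 − 0.3900 = -0.1196 → -0.12
Risk-neutral Pr[S_T > K] = N(d₂) = N(-0.12) = 0.4522

0.4522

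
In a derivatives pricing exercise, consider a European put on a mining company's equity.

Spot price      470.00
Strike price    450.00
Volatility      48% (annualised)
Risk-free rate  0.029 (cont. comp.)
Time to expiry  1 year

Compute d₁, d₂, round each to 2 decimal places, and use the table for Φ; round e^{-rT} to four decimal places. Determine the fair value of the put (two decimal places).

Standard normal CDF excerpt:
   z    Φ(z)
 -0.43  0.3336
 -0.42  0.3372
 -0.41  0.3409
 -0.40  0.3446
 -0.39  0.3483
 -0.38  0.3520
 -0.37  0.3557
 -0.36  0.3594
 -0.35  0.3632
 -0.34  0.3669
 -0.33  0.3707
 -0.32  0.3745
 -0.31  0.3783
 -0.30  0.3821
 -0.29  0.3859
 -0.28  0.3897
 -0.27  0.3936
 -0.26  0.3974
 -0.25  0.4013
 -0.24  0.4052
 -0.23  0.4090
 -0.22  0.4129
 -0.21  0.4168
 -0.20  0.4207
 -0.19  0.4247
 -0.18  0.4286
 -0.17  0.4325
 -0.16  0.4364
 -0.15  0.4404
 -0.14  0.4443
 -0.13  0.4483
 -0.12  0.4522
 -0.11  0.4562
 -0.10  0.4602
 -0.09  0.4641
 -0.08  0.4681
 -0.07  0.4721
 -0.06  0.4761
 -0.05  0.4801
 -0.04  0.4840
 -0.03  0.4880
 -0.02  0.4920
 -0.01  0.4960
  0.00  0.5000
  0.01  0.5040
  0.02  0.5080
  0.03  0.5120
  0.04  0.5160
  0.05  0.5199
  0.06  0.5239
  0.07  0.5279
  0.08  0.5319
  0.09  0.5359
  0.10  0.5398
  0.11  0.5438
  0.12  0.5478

70.56

σ√T = 0.48·√1 = 0.4800
d₁ = [ln(470/450) + (0.029 + ½·0.48²)·1] / (σ√T) = (0.0435 + 0.1442) / 0.4800 = 0.3910 ⇒ 0.39
d₂ = 0.3910 − 0.4800 = -0.0890 ⇒ -0.09
exp(−rT) = exp(−0.029·1) = 0.9714
N(−d₂) = N(0.09) = 0.5359;  N(−d₁) = N(-0.39) = 0.3483
P = 450·0.9714·0.5359 − 470·0.3483 = 234.2580 − 163.7010 = 70.5570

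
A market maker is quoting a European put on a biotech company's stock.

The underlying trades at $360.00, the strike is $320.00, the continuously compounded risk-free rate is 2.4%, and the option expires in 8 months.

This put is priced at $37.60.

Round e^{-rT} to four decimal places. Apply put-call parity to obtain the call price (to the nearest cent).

$82.69

exp(−rT) = exp(−0.024·0.6667) = 0.9841
Put-call parity: C − P = S − K·e^(−rT) = 360 − 320·0.9841 = 360 − 314.9120 = 45.0880
C = P + (C − P) = 37.60 + (45.0880) = 82.6880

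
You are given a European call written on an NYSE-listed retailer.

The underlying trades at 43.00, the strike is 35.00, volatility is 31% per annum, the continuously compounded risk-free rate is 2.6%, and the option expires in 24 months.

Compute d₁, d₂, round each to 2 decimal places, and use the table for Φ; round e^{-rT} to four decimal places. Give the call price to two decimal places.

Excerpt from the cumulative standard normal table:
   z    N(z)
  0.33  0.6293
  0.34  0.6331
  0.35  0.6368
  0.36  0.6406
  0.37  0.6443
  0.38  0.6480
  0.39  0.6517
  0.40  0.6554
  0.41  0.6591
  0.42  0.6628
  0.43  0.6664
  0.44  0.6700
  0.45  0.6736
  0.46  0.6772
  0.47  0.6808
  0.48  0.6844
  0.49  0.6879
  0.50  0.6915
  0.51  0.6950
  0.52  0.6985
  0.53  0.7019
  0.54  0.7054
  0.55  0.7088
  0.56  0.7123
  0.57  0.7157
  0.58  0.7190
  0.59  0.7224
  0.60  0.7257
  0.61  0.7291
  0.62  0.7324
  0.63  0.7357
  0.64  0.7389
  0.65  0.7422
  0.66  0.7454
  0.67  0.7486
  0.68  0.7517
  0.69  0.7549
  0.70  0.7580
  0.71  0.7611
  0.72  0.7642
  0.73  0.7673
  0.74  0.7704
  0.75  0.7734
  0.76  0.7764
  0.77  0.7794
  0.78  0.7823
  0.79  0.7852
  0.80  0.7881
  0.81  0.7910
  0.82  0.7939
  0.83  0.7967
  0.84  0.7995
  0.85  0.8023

12.61

σ√T = 0.31 × 1.4142 = 0.4384
d₁ = [ln(43/35) + (0.026 + 0.31²/2)·2] / 0.4384 = [0.2059 + 0.1481] / 0.4384 = 0.8074 which rounds to 0.81
d₂ = d₁ − σ√T = 0.8074 − 0.4384 = 0.3690 which rounds to 0.37
e^(−rT) = e^(−0.026·2) = 0.9493
N(d₁) = N(0.81) = 0.7910;  N(d₂) = N(0.37) = 0.6443
C = 43·0.7910 − 35·0.9493·0.6443 = 34.0130 − 21.4072 = 12.6058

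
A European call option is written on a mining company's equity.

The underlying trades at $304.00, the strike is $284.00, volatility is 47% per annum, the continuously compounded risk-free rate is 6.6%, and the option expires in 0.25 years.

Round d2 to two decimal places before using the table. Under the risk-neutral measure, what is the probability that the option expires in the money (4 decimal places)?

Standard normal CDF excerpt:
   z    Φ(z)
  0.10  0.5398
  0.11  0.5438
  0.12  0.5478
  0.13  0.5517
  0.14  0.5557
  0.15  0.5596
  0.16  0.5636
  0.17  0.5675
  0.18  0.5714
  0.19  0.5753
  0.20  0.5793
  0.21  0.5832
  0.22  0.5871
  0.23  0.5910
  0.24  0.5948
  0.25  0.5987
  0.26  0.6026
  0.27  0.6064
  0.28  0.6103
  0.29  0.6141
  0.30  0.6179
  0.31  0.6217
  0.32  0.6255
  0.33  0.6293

0.5948

σ√T = 0.47 × 0.5000 = 0.2350
d₁ = [ln(304/284) + (0.066 + 0.47²/2)·0.25] / 0.2350 = [0.0681 + 0.0441] / 0.2350 = 0.4773 → 0.48
d₂ = d₁ − σ√T = 0.4773 − 0.2350 = 0.2423 → 0.24
Risk-neutral Pr[S_T > K] = N(d₂) = N(0.24) = 0.5948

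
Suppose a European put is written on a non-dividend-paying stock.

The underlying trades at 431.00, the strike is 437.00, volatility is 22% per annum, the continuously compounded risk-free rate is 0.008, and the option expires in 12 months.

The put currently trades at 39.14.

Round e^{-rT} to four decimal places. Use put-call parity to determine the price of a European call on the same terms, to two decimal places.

36.64

exp(−rT) = exp(−0.008·1) = 0.9920
Put-call parity: C − P = S − K·e^(−rT) = 431 − 437·0.9920 = 431 − 433.5040 = -2.5040
C = P + (C − P) = 39.14 + (-2.5040) = 36.6360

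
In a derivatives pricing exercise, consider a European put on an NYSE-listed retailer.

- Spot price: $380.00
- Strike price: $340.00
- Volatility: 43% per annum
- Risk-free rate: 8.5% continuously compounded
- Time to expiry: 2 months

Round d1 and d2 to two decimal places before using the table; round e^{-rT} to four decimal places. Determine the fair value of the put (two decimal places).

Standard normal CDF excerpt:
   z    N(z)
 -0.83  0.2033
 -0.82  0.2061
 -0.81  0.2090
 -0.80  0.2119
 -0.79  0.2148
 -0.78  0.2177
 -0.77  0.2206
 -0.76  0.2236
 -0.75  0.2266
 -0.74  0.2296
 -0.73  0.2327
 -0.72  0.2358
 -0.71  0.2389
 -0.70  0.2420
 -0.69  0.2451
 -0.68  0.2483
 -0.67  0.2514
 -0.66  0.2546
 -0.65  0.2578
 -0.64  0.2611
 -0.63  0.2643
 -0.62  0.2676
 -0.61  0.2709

$8.07

σ√T = 0.43·√0.1667 = 0.1755
d₁ = [ln(380/340) + (0.085 + 0.43²/2)·0.1667] / 0.1755 = [0.1112 + 0.0296] / 0.1755 = 0.8021 ≈ 0.80
d₂ = d₁ − σ√T = 0.8021 − 0.1755 = 0.6265 ≈ 0.63
exp(−rT) = exp(−0.085·0.1667) = 0.9859
P = 340·0.9859·N(-0.63) − 380·N(-0.80) = 340·0.9859·0.2643 − 380·0.2119 = 88.5949 − 80.5220 = 8.0729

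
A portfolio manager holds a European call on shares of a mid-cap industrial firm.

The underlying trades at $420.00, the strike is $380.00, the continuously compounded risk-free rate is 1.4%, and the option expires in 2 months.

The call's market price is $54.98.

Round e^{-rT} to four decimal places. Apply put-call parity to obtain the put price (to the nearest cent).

e^(−rT) = e^(−0.014·0.1667) = 0.9977
Put-call parity: C − P = S − K·e^(−rT) = 420 − 380·0.9977 = 420 − 379.1260 = 40.8740
P = C − (C − P) = 54.98 − (40.8740) = 14.1060

$14.11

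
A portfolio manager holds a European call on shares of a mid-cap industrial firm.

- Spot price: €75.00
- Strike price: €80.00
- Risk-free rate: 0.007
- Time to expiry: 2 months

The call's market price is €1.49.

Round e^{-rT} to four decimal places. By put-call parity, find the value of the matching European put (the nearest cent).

€6.39

exp(−rT) = exp(−0.007·0.1667) = 0.9988
Put-call parity: C − P = S − K·e^(−rT) = 75 − 80·0.9988 = 75 − 79.9040 = -4.9040
P = C − (C − P) = 1.49 − (-4.9040) = 6.3940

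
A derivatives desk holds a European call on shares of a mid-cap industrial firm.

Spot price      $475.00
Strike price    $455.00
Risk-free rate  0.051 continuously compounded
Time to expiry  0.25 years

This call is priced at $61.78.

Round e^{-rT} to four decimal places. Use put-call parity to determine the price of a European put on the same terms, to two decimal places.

exp(−rT) = exp(−0.051·0.25) = 0.9873
Put-call parity: C − P = S − K·e^(−rT) = 475 − 455·0.9873 = 475 − 449.2215 = 25.7785
P = C − (C − P) = 61.78 − (25.7785) = 36.0015

$36.00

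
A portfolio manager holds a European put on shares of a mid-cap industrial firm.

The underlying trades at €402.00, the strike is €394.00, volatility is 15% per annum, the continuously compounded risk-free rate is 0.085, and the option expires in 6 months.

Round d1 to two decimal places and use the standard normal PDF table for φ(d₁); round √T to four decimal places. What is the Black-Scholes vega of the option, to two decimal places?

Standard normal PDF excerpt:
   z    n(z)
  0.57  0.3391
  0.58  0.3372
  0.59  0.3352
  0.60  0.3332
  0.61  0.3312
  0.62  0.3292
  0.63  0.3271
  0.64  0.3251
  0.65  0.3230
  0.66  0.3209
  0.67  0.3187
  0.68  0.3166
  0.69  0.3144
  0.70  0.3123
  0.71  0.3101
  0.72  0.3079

92.41

σ√T = 0.15 × 0.7071 = 0.1061
d₁ = [ln(402/394) + (0.085 + 0.15²/2)·0.5] / 0.1061 = [0.0201 + 0.0481] / 0.1061 = 0.6432 ⇒ 0.64
√T = √0.5 = 0.7071
φ(d₁) = φ(0.64) = 0.3251
vega = S·φ(d₁)·√T = 402·0.3251·0.7071 = 92.4110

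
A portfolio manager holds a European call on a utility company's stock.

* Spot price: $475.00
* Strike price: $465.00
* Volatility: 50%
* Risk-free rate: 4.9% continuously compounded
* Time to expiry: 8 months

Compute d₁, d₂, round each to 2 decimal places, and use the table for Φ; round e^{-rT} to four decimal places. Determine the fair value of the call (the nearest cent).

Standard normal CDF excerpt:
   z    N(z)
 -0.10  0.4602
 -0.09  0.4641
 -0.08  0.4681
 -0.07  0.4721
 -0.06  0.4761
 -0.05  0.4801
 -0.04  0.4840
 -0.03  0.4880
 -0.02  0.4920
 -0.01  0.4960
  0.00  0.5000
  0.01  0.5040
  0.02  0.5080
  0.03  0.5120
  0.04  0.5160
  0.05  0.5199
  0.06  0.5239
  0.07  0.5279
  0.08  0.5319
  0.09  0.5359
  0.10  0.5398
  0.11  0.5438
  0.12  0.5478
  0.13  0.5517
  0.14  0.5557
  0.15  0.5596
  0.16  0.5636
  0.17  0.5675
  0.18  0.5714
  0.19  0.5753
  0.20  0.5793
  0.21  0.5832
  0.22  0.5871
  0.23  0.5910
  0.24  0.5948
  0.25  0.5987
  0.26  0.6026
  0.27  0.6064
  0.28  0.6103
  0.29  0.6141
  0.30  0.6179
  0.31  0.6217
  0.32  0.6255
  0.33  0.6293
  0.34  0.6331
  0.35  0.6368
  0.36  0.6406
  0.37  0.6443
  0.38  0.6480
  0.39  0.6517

σ√T = 0.5 × 0.8165 = 0.4082
ln(S/K) + (r + σ²/2)T = ln(475/465) + (0.049 + 0.5²/2)·0.6667 = 0.0213 + 0.1160 = 0.1373
d₁ = 0.1373 / 0.4082 = 0.3363 → 0.34
d₂ = d₁ − σ√T = 0.3363 − 0.4082 = -0.0720 → -0.07
exp(−rT) = exp(−0.049·0.6667) = 0.9679
C = 475·N(0.34) − 465·0.9679·N(-0.07) = 475·0.6331 − 465·0.9679·0.4721 = 300.7225 − 212.4797 = 88.2428

$88.24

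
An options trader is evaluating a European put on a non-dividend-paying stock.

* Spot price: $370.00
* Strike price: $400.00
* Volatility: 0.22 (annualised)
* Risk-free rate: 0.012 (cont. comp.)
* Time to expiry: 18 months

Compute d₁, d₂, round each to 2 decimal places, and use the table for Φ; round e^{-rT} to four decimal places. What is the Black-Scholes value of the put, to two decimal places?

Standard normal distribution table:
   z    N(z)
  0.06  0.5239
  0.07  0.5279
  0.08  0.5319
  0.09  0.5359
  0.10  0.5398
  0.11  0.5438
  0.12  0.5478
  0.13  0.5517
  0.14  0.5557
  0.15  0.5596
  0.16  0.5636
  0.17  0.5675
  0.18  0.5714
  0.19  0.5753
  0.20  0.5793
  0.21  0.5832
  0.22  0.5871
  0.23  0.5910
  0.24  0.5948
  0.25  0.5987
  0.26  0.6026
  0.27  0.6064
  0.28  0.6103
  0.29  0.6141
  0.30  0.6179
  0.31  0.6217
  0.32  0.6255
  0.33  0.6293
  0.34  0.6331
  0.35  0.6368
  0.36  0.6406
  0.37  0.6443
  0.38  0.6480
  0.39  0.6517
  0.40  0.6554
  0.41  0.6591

$53.40

T = 1.5;  σ√T = 0.2694
ln(S/K) + (r + σ²/2)T = ln(370/400) + (0.012 + 0.22²/2)·1.5 = -0.0780 + 0.0543 = -0.0237
d₁ = -0.0237 / 0.2694 = -0.0878 which rounds to -0.09
d₂ = d₁ − σ√T = -0.0878 − 0.2694 = -0.3573 which rounds to -0.36
exp(−rT) = exp(−0.012·1.5) = 0.9822
N(−d₂) = N(0.36) = 0.6406;  N(−d₁) = N(0.09) = 0.5359
P = 400·0.9822·0.6406 − 370·0.5359 = 251.6789 − 198.2830 = 53.3959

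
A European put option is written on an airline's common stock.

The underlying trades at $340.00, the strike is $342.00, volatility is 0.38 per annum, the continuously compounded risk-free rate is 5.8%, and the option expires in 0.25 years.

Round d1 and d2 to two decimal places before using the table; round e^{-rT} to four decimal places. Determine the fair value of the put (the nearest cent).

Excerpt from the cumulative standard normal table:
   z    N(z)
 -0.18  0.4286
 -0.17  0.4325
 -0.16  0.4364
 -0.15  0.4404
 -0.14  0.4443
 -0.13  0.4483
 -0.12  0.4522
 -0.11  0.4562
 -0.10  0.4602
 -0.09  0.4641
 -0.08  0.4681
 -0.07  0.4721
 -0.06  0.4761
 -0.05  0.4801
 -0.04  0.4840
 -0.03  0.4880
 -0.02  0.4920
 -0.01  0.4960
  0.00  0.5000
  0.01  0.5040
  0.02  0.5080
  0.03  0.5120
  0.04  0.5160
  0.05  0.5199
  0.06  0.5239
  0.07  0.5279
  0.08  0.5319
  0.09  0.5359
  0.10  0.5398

$24.18

T = 0.25;  σ√T = 0.1900
d₁ = [ln(340/342) + (0.058 + 0.38²/2)·0.25] / 0.1900 = [-0.0059 + 0.0326] / 0.1900 = 0.1404 which rounds to 0.14
d₂ = d₁ − σ√T = 0.1404 − 0.1900 = -0.0496 which rounds to -0.05
e^(−rT) = e^(−0.058·0.25) = 0.9856
N(−d₂) = N(0.05) = 0.5199;  N(−d₁) = N(-0.14) = 0.4443
P = 342·0.9856·0.5199 − 340·0.4443 = 175.2454 − 151.0620 = 24.1834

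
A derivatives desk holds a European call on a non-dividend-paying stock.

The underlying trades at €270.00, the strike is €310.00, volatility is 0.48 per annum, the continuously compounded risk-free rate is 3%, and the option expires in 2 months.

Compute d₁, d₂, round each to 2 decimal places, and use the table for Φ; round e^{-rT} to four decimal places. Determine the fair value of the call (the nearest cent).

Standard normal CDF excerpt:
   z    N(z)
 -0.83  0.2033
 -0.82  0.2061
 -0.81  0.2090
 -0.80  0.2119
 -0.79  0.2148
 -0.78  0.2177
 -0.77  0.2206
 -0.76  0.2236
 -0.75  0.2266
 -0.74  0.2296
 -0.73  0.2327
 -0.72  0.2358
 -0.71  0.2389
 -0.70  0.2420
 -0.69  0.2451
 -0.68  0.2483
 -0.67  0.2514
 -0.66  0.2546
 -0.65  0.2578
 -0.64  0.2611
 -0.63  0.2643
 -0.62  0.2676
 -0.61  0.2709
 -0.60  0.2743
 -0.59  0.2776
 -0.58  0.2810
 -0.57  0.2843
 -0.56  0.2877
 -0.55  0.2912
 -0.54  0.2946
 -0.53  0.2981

€8.72

σ√T = 0.48·√0.1667 = 0.1960
d₁ = [ln(270/310) + (0.03 + ½·0.48²)·0.1667] / (σ√T) = (-0.1382 + 0.0242) / 0.1960 = -0.5815 ≈ -0.58
d₂ = -0.5815 − 0.1960 = -0.7775 ≈ -0.78
exp(−rT) = exp(−0.03·0.1667) = 0.9950
N(d₁) = N(-0.58) = 0.2810;  N(d₂) = N(-0.78) = 0.2177
C = 270·0.2810 − 310·0.9950·0.2177 = 75.8700 − 67.1496 = 8.7204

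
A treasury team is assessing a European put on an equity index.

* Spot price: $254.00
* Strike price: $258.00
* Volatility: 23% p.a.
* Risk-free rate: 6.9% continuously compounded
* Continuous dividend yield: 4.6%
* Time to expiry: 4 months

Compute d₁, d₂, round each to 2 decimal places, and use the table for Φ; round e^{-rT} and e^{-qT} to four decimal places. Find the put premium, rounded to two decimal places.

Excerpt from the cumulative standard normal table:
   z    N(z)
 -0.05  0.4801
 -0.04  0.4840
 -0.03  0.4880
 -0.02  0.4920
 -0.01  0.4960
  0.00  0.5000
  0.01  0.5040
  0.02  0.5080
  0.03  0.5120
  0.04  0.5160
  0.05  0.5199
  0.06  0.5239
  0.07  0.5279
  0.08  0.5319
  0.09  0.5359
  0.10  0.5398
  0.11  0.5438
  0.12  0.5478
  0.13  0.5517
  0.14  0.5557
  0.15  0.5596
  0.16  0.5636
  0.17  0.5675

T = 0.3333;  σ√T = 0.1328
d₁ = [ln(254/258) + (0.069 − 0.046 + ½·0.23²)·0.3333] / (σ√T) = (-0.0156 + 0.0165) / 0.1328 = 0.0065 which rounds to 0.01
d₂ = 0.0065 − 0.1328 = -0.1263 which rounds to -0.13
e^(−qT) = e^(−0.046·0.3333) = 0.9848;  e^(−rT) = e^(−0.069·0.3333) = 0.9773
P = 258·0.9773·N(0.13) − 254·0.9848·N(-0.01) = 258·0.9773·0.5517 − 254·0.9848·0.4960 = 139.1075 − 124.0690 = 15.0385

$15.04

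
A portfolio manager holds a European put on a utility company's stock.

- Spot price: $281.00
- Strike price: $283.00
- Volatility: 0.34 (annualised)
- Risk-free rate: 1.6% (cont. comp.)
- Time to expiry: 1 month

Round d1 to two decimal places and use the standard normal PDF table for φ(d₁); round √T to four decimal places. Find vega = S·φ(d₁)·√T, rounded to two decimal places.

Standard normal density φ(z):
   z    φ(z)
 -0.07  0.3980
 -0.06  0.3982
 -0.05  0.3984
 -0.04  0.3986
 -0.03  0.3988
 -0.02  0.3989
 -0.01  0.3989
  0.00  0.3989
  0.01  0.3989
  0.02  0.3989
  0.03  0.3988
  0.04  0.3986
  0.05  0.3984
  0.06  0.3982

σ√T = 0.34 × 0.2887 = 0.0981
d₁ = [ln(281/283) + (0.016 + 0.34²/2)·0.08333] / 0.0981 = [-0.0071 + 0.0062] / 0.0981 = -0.0096 ⇒ -0.01
√T = √0.08333 = 0.2887
φ(d₁) = φ(-0.01) = 0.3989
vega = S·φ(d₁)·√T = 281·0.3989·0.2887 = 32.3606

32.36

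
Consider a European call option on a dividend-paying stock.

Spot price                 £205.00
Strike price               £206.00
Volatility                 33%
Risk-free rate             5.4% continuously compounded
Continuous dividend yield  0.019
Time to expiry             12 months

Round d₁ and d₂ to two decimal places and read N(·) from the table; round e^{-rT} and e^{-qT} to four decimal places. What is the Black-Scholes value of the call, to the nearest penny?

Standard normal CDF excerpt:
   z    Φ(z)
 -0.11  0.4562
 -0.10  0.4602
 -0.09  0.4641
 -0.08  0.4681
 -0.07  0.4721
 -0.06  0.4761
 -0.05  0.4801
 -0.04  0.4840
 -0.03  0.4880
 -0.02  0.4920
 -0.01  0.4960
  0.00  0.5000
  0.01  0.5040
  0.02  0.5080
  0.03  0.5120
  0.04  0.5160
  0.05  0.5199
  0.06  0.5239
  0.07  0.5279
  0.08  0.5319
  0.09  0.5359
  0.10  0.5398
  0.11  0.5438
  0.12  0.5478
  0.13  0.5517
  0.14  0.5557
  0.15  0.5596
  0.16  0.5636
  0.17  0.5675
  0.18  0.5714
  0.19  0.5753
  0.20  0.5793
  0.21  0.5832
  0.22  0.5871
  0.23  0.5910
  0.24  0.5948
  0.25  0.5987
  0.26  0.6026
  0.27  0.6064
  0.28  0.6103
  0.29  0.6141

T = 1;  σ√T = 0.3300
ln(S/K) + (r − q + σ²/2)T = ln(205/206) + (0.054 − 0.019 + 0.33²/2)·1 = -0.0049 + 0.0895 = 0.0846
d₁ = 0.0846 / 0.3300 = 0.2563 ⇒ 0.26
d₂ = d₁ − σ√T = 0.2563 − 0.3300 = -0.0737 ⇒ -0.07
exp(−qT) = exp(−0.019·1) = 0.9812;  exp(−rT) = exp(−0.054·1) = 0.9474
C = 205·0.9812·N(0.26) − 206·0.9474·N(-0.07) = 205·0.9812·0.6026 − 206·0.9474·0.4721 = 121.2106 − 92.1371 = 29.0735

£29.07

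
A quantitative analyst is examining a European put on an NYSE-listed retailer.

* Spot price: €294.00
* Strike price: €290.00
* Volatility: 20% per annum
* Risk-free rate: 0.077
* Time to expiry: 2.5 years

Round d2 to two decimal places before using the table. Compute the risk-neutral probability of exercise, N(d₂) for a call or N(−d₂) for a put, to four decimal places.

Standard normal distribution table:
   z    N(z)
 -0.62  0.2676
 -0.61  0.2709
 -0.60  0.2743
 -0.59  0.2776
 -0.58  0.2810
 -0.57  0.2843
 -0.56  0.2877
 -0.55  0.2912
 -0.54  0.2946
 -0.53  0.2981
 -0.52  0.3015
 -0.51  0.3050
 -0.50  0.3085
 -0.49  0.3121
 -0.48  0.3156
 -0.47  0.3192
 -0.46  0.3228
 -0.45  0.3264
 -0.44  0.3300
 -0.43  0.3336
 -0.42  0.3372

0.3121

σ√T = 0.2·√2.5 = 0.3162
d₁ = [ln(294/290) + (0.077 + 0.2²/2)·2.5] / 0.3162 = [0.0137 + 0.2425] / 0.3162 = 0.8102 ⇒ 0.81
d₂ = d₁ − σ√T = 0.8102 − 0.3162 = 0.4939 ⇒ 0.49
Risk-neutral Pr[S_T < K] = N(−d₂) = N(-0.49) = 0.3121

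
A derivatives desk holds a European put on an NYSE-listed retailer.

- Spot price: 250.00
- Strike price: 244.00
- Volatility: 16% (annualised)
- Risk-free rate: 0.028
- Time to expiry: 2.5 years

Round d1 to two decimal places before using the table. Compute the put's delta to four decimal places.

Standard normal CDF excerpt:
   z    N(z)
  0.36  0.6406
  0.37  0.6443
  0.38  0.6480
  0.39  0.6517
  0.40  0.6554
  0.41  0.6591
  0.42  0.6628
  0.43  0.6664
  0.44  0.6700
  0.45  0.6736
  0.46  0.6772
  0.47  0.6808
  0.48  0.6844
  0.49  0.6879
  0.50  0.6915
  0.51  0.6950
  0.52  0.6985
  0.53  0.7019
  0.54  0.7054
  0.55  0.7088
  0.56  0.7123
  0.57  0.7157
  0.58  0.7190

σ√T = 0.16·√2.5 = 0.2530
d₁ = [ln(250/244) + (0.028 + ½·0.16²)·2.5] / (σ√T) = (0.0243 + 0.1020) / 0.2530 = 0.4992 ⇒ 0.50
N(d₁) = N(0.50) = 0.6915
Δ_put = N(d₁) − 1 = 0.6915 − 1 = -0.3085

-0.3085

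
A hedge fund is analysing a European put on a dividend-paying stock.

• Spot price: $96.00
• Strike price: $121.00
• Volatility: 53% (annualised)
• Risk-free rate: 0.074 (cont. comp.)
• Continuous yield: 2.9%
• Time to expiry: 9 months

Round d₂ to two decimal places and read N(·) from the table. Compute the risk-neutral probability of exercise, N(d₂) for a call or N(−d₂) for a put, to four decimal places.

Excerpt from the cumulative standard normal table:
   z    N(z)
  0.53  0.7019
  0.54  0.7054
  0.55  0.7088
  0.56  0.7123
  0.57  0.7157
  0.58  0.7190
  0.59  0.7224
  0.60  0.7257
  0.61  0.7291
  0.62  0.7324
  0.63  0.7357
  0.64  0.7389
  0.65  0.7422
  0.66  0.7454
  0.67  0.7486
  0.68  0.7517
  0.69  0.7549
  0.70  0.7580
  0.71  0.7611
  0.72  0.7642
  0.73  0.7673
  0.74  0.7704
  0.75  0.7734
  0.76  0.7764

0.7454

T = 0.75;  σ√T = 0.4590
d₁ = [ln(96/121) + (0.074 − 0.029 + ½·0.53²)·0.75] / (σ√T) = (-0.2314 + 0.1391) / 0.4590 = -0.2012 ⇒ -0.20
d₂ = -0.2012 − 0.4590 = -0.6602 ⇒ -0.66
Pr(exercise) under Q = N(−d₂) = N(0.66) = 0.7454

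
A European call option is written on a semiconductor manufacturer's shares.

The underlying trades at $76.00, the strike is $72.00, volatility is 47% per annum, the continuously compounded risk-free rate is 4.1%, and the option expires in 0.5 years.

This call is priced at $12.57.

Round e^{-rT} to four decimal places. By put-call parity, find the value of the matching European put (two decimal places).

e^(−rT) = e^(−0.041·0.5) = 0.9797
Put-call parity: C − P = S − K·e^(−rT) = 76 − 72·0.9797 = 76 − 70.5384 = 5.4616
P = C − (C − P) = 12.57 − (5.4616) = 7.1084

$7.11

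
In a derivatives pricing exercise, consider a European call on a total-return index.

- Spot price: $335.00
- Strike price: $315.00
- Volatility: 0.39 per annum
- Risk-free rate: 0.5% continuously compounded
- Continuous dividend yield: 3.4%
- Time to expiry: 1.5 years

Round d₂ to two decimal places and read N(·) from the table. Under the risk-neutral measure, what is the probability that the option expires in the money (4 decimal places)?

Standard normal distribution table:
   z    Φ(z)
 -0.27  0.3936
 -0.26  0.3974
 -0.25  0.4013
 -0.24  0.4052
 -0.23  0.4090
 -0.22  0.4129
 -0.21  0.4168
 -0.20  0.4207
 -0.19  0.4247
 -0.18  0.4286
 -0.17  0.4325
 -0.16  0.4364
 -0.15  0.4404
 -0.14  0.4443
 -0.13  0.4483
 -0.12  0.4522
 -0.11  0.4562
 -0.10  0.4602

T = 1.5;  σ√T = 0.4777
ln(S/K) + (r − q + σ²/2)T = ln(335/315) + (0.005 − 0.034 + 0.39²/2)·1.5 = 0.0616 + 0.0706 = 0.1321
d₁ = 0.1321 / 0.4777 = 0.2766 ≈ 0.28
d₂ = d₁ − σ√T = 0.2766 − 0.4777 = -0.2010 ≈ -0.20
Pr(exercise) under Q = N(d₂) = 0.4207

0.4207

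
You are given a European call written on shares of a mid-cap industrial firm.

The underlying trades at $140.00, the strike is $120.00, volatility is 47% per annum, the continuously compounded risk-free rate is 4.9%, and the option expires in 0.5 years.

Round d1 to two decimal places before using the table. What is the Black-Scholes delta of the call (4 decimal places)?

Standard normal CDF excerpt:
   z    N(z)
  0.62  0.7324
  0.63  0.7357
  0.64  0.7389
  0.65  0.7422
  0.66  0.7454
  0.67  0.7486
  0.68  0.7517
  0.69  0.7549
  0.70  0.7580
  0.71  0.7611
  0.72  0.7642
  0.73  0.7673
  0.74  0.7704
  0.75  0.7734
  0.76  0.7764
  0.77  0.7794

T = 0.5;  σ√T = 0.3323
d₁ = [ln(140/120) + (0.049 + ½·0.47²)·0.5] / (σ√T) = (0.1542 + 0.0797) / 0.3323 = 0.7037 which rounds to 0.70
N(d₁) = N(0.70) = 0.7580
Δ_call = N(d₁) = 0.7580

0.7580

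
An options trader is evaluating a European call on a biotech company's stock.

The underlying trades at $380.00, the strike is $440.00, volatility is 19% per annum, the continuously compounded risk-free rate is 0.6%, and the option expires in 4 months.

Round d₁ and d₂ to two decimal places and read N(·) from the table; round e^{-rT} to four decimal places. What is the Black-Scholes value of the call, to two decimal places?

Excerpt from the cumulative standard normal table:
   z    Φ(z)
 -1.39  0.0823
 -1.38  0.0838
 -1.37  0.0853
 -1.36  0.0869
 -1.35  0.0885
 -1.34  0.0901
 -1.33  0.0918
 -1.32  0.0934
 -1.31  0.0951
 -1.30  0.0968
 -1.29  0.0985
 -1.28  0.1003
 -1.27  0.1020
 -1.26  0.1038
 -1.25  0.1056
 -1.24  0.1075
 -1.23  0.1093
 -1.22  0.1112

$1.99

σ√T = 0.19·√0.3333 = 0.1097
ln(S/K) + (r + σ²/2)T = ln(380/440) + (0.006 + 0.19²/2)·0.3333 = -0.1466 + 0.0080 = -0.1386
d₁ = -0.1386 / 0.1097 = -1.2634 which rounds to -1.26
d₂ = d₁ − σ√T = -1.2634 − 0.1097 = -1.3731 which rounds to -1.37
exp(−rT) = exp(−0.006·0.3333) = 0.9980
C = 380·N(-1.26) − 440·0.9980·N(-1.37) = 380·0.1038 − 440·0.9980·0.0853 = 39.4440 − 37.4569 = 1.9871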